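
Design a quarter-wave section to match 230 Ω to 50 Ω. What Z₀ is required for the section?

Z_qwt ≈ 107 Ω

Z_qwt = √(Z_0·R_L) = √(50 × 230) = √11500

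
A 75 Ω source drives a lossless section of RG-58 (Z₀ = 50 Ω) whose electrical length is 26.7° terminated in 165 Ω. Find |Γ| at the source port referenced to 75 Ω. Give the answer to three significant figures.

|Γ| ≈ 0.474

tan(βl) = 0.503
Z_in = Z_0·(Z_L + jZ_0·tanβl)/(Z_0 + jZ_L·tanβl) = 55.1 − j66.2 Ω
Γ_s = (Z_in − Z_s)/(Z_in + Z_s) = (-19.9 − j66.2)/(130 − j66.2), |Γ_s| = 0.474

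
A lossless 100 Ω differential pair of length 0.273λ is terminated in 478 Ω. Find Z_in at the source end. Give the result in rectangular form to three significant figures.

βl = 2π × 0.273 = 98.3°
tan(βl) = tan(98.3°) = -6.87
Z_in = Z_0·(Z_L + jZ_0·tanβl)/(Z_0 + jZ_L·tanβl)
     = 100·(478 − j687)/(100 − j3280)

Z_in ≈ 21.3 + j13.9 Ω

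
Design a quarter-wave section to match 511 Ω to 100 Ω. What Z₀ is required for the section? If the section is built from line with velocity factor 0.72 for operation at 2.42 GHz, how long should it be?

Z_qwt = √(Z_0·R_L) = √(100 × 511) = √51100
λ = 0.72·c/f = 0.0893 m, so l = λ/4 = 0.0223 m

Z_qwt ≈ 226 Ω; length ≈ 2.23 cm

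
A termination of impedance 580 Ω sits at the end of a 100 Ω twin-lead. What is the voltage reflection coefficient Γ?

Γ = (Z_L − Z_0)/(Z_L + Z_0) = (580 − 100)/(580 + 100) = 480/680

Γ = 0.706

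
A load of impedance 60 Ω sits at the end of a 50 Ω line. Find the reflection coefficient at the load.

Γ = 0.0909

Γ = (Z_L − Z_0)/(Z_L + Z_0) = (60 − 50)/(60 + 50) = 10/110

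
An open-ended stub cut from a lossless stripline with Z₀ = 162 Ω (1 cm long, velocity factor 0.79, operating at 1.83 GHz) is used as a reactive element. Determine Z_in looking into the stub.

Z_in ≈ −j307 Ω

λ = v/f = 0.79·c / 1.83 GHz = 0.13 m
βl = 2π·l/λ = 2π × 0.0772 = 27.8°
tan(βl) = 0.527
For an open-ended stub, Z_in = −jZ_0·cot(βl) = −jZ_0/tan(βl)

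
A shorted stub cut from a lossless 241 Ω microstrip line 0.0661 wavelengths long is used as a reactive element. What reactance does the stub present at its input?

X_in ≈ 106 Ω (inductive)

βl = 2π × 0.0661 = 23.8°
tan(βl) = 0.441
For a shorted stub, Z_in = jZ_0·tan(βl)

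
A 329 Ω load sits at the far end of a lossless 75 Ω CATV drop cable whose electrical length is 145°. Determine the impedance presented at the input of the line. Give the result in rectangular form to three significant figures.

Z_in ≈ 47 + j91.8 Ω

tan(βl) = tan(145°) = -0.7
Z_in = Z_0·(Z_L + jZ_0·tanβl)/(Z_0 + jZ_L·tanβl)
     = 75·(329 − j52.5)/(75 − j230)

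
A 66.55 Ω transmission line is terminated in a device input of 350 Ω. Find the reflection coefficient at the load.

Γ = 0.68

Γ = (Z_L − Z_0)/(Z_L + Z_0) = (350 − 66.55)/(350 + 66.55) = 283.4/416.6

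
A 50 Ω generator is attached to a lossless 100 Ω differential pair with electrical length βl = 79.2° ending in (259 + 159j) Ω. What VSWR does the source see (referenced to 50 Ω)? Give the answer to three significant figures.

VSWR ≈ 2.69

tan(βl) = 5.24
Z_in = Z_0·(Z_L + jZ_0·tanβl)/(Z_0 + jZ_L·tanβl) = 31 − j35.8 Ω
Γ_s = (Z_in − Z_s)/(Z_in + Z_s) = (-19 − j35.8)/(81 − j35.8), |Γ_s| = 0.458
VSWR = (1 + |Γ_s|)/(1 − |Γ_s|)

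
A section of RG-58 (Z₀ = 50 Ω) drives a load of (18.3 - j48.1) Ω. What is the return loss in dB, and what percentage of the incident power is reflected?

RL ≈ 3.23 dB; 47.6% of incident power reflected

Γ = (-31.7 − j48.1)/(68.3 − j48.1), |Γ| = 0.69
RL = −20·log₁₀(0.69) = 3.23 dB
P_refl/P_inc = |Γ|² = 0.476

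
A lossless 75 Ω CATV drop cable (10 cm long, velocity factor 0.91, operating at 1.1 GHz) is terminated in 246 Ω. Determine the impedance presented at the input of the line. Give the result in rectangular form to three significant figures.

Z_in ≈ 58.5 + j81.8 Ω

λ = v/f = 0.91·c / 1.1 GHz = 0.248 m
βl = 2π·l/λ = 2π × 0.403 = 145°
tan(βl) = tan(145°) = -0.699
Z_in = Z_0·(Z_L + jZ_0·tanβl)/(Z_0 + jZ_L·tanβl)
     = 75·(246 − j52.4)/(75 − j172)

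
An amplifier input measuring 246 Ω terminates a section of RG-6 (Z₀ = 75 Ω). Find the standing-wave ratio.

Γ = (246 − 75)/(246 + 75) = 0.533
VSWR = (1 + 0.533)/(1 − 0.533)

VSWR ≈ 3.28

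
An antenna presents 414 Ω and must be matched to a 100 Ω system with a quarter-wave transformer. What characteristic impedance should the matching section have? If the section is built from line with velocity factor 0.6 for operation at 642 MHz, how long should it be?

Z_qwt = √(Z_0·R_L) = √(100 × 414) = √41400
λ = 0.6·c/f = 0.28 m, so l = λ/4 = 0.0701 m

Z_qwt ≈ 203 Ω; length ≈ 7.01 cm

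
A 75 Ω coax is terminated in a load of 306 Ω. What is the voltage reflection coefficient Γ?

Γ = (Z_L − Z_0)/(Z_L + Z_0) = (306 − 75)/(306 + 75) = 231/381

Γ = 0.606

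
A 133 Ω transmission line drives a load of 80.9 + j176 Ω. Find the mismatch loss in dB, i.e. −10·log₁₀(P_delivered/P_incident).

mismatch loss ≈ 2.51 dB

Γ = (-52.1 + j176)/(213.9 + j176), |Γ| = 0.663
|Γ|² = 0.439, so P_del/P_inc = 1 − |Γ|² = 0.561
ML = −10·log₁₀(1 − |Γ|²)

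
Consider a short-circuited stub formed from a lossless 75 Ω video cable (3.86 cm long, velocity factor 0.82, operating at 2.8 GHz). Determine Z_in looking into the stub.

λ = v/f = 0.82·c / 2.8 GHz = 0.0879 m
βl = 2π·l/λ = 2π × 0.439 = 158°
tan(βl) = -0.401
For a short-circuited stub, Z_in = jZ_0·tan(βl)

Z_in ≈ −j30 Ω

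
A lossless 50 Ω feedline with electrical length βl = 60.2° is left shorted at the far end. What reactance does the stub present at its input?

tan(βl) = 1.75
For a shorted stub, Z_in = jZ_0·tan(βl)

X_in ≈ 87.3 Ω (inductive)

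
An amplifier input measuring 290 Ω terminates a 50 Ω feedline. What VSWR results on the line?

For a purely resistive load, VSWR = R_L/Z_0 or Z_0/R_L (whichever > 1) = 290/50

VSWR ≈ 5.8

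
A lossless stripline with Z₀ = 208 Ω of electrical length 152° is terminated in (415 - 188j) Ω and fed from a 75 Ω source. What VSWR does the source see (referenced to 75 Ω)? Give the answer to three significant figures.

VSWR ≈ 6.59

tan(βl) = -0.532
Z_in = Z_0·(Z_L + jZ_0·tanβl)/(Z_0 + jZ_L·tanβl) = 382 + j204 Ω
Γ_s = (Z_in − Z_s)/(Z_in + Z_s) = (307 + j204)/(457 + j204), |Γ_s| = 0.737
VSWR = (1 + |Γ_s|)/(1 − |Γ_s|)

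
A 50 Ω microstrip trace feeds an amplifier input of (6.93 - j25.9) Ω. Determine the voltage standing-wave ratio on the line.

Γ = (Z_L − Z_0)/(Z_L + Z_0) = (-43.07 − j25.9)/(56.93 − j25.9)
|Γ| = 50.3/62.5 = 0.804
VSWR = (1 + |Γ|)/(1 − |Γ|) = 1.8/0.196

VSWR ≈ 9.18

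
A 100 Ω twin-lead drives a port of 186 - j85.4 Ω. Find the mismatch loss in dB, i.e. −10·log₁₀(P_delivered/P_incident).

mismatch loss ≈ 0.783 dB

Γ = (86 − j85.4)/(286 − j85.4), |Γ| = 0.406
|Γ|² = 0.165, so P_del/P_inc = 1 − |Γ|² = 0.835
ML = −10·log₁₀(1 − |Γ|²)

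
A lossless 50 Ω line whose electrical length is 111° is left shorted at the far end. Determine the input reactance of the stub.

tan(βl) = -2.61
For a shorted stub, Z_in = jZ_0·tan(βl)

X_in ≈ -130 Ω (capacitive)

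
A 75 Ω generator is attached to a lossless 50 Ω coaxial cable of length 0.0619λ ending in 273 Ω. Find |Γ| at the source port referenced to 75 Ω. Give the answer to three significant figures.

βl = 2π × 0.0619 = 22.3°
tan(βl) = 0.41
Z_in = Z_0·(Z_L + jZ_0·tanβl)/(Z_0 + jZ_L·tanβl) = 53.1 − j98.3 Ω
Γ_s = (Z_in − Z_s)/(Z_in + Z_s) = (-21.9 − j98.3)/(128 − j98.3), |Γ_s| = 0.624

|Γ| ≈ 0.624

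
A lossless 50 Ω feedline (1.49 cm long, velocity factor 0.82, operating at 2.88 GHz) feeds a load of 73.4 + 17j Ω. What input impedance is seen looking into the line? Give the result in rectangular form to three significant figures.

Z_in ≈ 42.5 − j20.7 Ω

λ = v/f = 0.82·c / 2.88 GHz = 0.0854 m
βl = 2π·l/λ = 2π × 0.174 = 62.8°
tan(βl) = tan(62.8°) = 1.95
Z_in = Z_0·(Z_L + jZ_0·tanβl)/(Z_0 + jZ_L·tanβl)
     = 50·(73.4 + j114)/(16.9 + j143)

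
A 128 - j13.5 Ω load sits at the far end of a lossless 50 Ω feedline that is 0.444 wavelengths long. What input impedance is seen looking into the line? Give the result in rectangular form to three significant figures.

Z_in ≈ 85.7 + j54 Ω

βl = 2π × 0.444 = 160°
tan(βl) = tan(160°) = -0.367
Z_in = Z_0·(Z_L + jZ_0·tanβl)/(Z_0 + jZ_L·tanβl)
     = 50·(128 − j31.9)/(45 − j47)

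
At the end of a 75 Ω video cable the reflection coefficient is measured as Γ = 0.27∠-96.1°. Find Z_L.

Z_L ≈ 61.5 − j35.6 Ω

Z_L = Z_0·(1 + Γ)/(1 − Γ) = 75·(0.971 − j0.268)/(1.03 + j0.268)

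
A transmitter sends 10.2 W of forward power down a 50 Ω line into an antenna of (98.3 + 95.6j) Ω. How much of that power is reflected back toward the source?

P_reflected ≈ 3.76 W

|Γ| = |(48.3 + j95.6)/(148.3 + j95.6)| = 0.607
|Γ|² = 0.369
P_refl = |Γ|²·P_inc = 3.76 W, P_del = (1 − |Γ|²)·P_inc = 6.44 W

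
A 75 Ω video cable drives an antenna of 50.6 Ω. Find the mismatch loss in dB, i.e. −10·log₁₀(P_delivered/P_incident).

Γ = (50.6 − 75)/(50.6 + 75) = -0.194
|Γ|² = 0.0377, so P_del/P_inc = 1 − |Γ|² = 0.962
ML = −10·log₁₀(1 − |Γ|²)

mismatch loss ≈ 0.167 dB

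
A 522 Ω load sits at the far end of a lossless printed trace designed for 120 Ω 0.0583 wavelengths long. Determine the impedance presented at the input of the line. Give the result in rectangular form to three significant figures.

Z_in ≈ 158 − j218 Ω

βl = 2π × 0.0583 = 21°
tan(βl) = tan(21°) = 0.384
Z_in = Z_0·(Z_L + jZ_0·tanβl)/(Z_0 + jZ_L·tanβl)
     = 120·(522 + j46)/(120 + j200)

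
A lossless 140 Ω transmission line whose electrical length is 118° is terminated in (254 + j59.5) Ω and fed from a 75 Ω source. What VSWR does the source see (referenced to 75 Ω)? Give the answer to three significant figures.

VSWR ≈ 1.55

tan(βl) = -1.88
Z_in = Z_0·(Z_L + jZ_0·tanβl)/(Z_0 + jZ_L·tanβl) = 77.4 + j33.6 Ω
Γ_s = (Z_in − Z_s)/(Z_in + Z_s) = (2.45 + j33.6)/(152 + j33.6), |Γ_s| = 0.216
VSWR = (1 + |Γ_s|)/(1 − |Γ_s|)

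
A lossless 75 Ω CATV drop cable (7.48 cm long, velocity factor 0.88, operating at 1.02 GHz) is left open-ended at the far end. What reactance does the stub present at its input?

λ = v/f = 0.88·c / 1.02 GHz = 0.259 m
βl = 2π·l/λ = 2π × 0.289 = 104°
tan(βl) = -4
For an open-ended stub, Z_in = −jZ_0·cot(βl) = −jZ_0/tan(βl)

X_in ≈ 18.8 Ω (inductive)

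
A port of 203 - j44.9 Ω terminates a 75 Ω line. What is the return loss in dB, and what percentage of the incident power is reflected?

Γ = (128 − j44.9)/(278 − j44.9), |Γ| = 0.482
RL = −20·log₁₀(0.482) = 6.34 dB
P_refl/P_inc = |Γ|² = 0.232

RL ≈ 6.34 dB; 23.2% of incident power reflected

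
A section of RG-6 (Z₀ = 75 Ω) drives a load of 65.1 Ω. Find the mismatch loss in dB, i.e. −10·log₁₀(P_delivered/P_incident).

mismatch loss ≈ 0.0217 dB

Γ = (65.1 − 75)/(65.1 + 75) = -0.0707
|Γ|² = 0.00499, so P_del/P_inc = 1 − |Γ|² = 0.995
ML = −10·log₁₀(1 − |Γ|²)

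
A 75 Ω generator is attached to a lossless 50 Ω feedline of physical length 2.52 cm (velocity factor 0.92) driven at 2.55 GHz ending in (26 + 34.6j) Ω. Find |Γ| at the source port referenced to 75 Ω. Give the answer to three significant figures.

λ = v/f = 0.92·c / 2.55 GHz = 0.108 m
βl = 2π·l/λ = 2π × 0.233 = 83.8°
tan(βl) = 9.23
Z_in = Z_0·(Z_L + jZ_0·tanβl)/(Z_0 + jZ_L·tanβl) = 43 − j53.7 Ω
Γ_s = (Z_in − Z_s)/(Z_in + Z_s) = (-32 − j53.7)/(118 − j53.7), |Γ_s| = 0.482

|Γ| ≈ 0.482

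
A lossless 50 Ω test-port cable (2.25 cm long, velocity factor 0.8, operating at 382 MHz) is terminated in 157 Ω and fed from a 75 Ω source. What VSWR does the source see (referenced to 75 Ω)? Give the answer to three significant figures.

λ = v/f = 0.8·c / 382 MHz = 0.628 m
βl = 2π·l/λ = 2π × 0.0358 = 12.9°
tan(βl) = 0.229
Z_in = Z_0·(Z_L + jZ_0·tanβl)/(Z_0 + jZ_L·tanβl) = 109 − j66.9 Ω
Γ_s = (Z_in − Z_s)/(Z_in + Z_s) = (33.9 − j66.9)/(184 − j66.9), |Γ_s| = 0.383
VSWR = (1 + |Γ_s|)/(1 − |Γ_s|)

VSWR ≈ 2.24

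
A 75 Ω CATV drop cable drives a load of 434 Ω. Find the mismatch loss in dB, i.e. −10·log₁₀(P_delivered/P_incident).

mismatch loss ≈ 2.99 dB

Γ = (434 − 75)/(434 + 75) = 0.705
|Γ|² = 0.497, so P_del/P_inc = 1 − |Γ|² = 0.503
ML = −10·log₁₀(1 − |Γ|²)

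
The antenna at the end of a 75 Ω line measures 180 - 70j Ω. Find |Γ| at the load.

Γ = (Z_L − Z_0)/(Z_L + Z_0) = (105 − j70)/(255 − j70)
|Γ| = 126/264

|Γ| ≈ 0.477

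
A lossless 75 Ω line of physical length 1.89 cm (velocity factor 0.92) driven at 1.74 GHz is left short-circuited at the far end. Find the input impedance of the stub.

Z_in ≈ +j69.7 Ω

λ = v/f = 0.92·c / 1.74 GHz = 0.159 m
βl = 2π·l/λ = 2π × 0.119 = 42.9°
tan(βl) = 0.929
For a short-circuited stub, Z_in = jZ_0·tan(βl)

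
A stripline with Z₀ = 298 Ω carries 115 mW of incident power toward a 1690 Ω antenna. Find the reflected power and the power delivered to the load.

Γ = (1690 − 298)/(1690 + 298) = 0.7
|Γ|² = 0.49
P_refl = |Γ|²·P_inc = 56.4 mW, P_del = (1 − |Γ|²)·P_inc = 58.6 mW

P_reflected ≈ 56.4 mW; P_delivered ≈ 58.6 mW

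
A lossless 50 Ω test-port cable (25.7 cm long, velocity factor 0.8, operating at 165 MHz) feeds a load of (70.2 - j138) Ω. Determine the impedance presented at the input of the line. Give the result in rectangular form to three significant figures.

λ = v/f = 0.8·c / 165 MHz = 1.45 m
βl = 2π·l/λ = 2π × 0.177 = 63.6°
tan(βl) = tan(63.6°) = 2.02
Z_in = Z_0·(Z_L + jZ_0·tanβl)/(Z_0 + jZ_L·tanβl)
     = 50·(70.2 − j37.2)/(328 + j141)

Z_in ≈ 6.96 − j8.68 Ω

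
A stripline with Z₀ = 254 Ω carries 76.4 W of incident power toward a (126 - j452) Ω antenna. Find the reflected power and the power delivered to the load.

P_reflected ≈ 48.4 W; P_delivered ≈ 28 W

|Γ| = |(-128 − j452)/(380 − j452)| = 0.796
|Γ|² = 0.633
P_refl = |Γ|²·P_inc = 48.4 W, P_del = (1 − |Γ|²)·P_inc = 28 W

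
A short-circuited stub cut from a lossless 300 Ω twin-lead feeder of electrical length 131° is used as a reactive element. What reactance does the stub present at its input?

X_in ≈ -345 Ω (capacitive)

tan(βl) = -1.15
For a short-circuited stub, Z_in = jZ_0·tan(βl)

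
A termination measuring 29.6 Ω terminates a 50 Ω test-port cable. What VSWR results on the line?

Γ = (29.6 − 50)/(29.6 + 50) = -0.256
VSWR = (1 + 0.256)/(1 − 0.256)

VSWR ≈ 1.69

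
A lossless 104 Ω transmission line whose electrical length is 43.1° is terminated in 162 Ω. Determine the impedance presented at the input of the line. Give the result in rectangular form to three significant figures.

Z_in ≈ 97.2 − j44.4 Ω

tan(βl) = tan(43.1°) = 0.936
Z_in = Z_0·(Z_L + jZ_0·tanβl)/(Z_0 + jZ_L·tanβl)
     = 104·(162 + j97.3)/(104 + j152)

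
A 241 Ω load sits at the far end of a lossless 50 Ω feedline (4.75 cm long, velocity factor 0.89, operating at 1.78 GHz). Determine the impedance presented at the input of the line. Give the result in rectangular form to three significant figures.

Z_in ≈ 12.3 + j21.1 Ω

λ = v/f = 0.89·c / 1.78 GHz = 0.15 m
βl = 2π·l/λ = 2π × 0.317 = 114°
tan(βl) = tan(114°) = -2.25
Z_in = Z_0·(Z_L + jZ_0·tanβl)/(Z_0 + jZ_L·tanβl)
     = 50·(241 − j112)/(50 − j541)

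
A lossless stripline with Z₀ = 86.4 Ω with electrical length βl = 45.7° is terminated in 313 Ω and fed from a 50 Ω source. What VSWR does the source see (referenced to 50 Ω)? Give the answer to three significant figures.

VSWR ≈ 4.21

tan(βl) = 1.02
Z_in = Z_0·(Z_L + jZ_0·tanβl)/(Z_0 + jZ_L·tanβl) = 43.4 − j72.6 Ω
Γ_s = (Z_in − Z_s)/(Z_in + Z_s) = (-6.59 − j72.6)/(93.4 − j72.6), |Γ_s| = 0.616
VSWR = (1 + |Γ_s|)/(1 − |Γ_s|)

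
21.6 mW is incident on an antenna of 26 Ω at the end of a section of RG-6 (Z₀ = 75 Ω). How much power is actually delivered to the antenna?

P_delivered ≈ 16.5 mW

Γ = (26 − 75)/(26 + 75) = -0.485
|Γ|² = 0.235
P_refl = |Γ|²·P_inc = 5.08 mW, P_del = (1 − |Γ|²)·P_inc = 16.5 mW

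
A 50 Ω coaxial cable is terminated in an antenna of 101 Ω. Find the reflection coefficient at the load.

Γ = (Z_L − Z_0)/(Z_L + Z_0) = (101 − 50)/(101 + 50) = 51/151

Γ = 0.338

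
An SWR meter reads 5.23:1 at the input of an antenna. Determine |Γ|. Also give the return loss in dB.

|Γ| ≈ 0.679; return loss ≈ 3.36 dB

|Γ| = (S − 1)/(S + 1) = (5.23 − 1)/(5.23 + 1) = 4.23/6.23
RL = −20·log₁₀|Γ| = −20·log₁₀(0.679)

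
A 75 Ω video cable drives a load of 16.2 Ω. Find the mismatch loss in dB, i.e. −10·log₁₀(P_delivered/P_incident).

Γ = (16.2 − 75)/(16.2 + 75) = -0.645
|Γ|² = 0.416, so P_del/P_inc = 1 − |Γ|² = 0.584
ML = −10·log₁₀(1 − |Γ|²)

mismatch loss ≈ 2.33 dB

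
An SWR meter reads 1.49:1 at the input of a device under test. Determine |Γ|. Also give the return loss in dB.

|Γ| = (S − 1)/(S + 1) = (1.49 − 1)/(1.49 + 1) = 0.49/2.49
RL = −20·log₁₀|Γ| = −20·log₁₀(0.197)

|Γ| ≈ 0.197; return loss ≈ 14.1 dB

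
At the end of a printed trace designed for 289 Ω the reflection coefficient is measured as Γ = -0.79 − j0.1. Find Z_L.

Z_L ≈ 32.9 − j18 Ω

Z_L = Z_0·(1 + Γ)/(1 − Γ) = 289·(0.21 − j0.1)/(1.79 + j0.1)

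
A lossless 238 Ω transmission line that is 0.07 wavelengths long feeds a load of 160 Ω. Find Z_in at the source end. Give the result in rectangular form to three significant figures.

Z_in ≈ 178 + j55.8 Ω

βl = 2π × 0.07 = 25.2°
tan(βl) = tan(25.2°) = 0.471
Z_in = Z_0·(Z_L + jZ_0·tanβl)/(Z_0 + jZ_L·tanβl)
     = 238·(160 + j112)/(238 + j75.3)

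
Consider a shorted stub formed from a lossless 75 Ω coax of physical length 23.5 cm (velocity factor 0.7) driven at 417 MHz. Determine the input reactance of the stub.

X_in ≈ -16 Ω (capacitive)

λ = v/f = 0.7·c / 417 MHz = 0.504 m
βl = 2π·l/λ = 2π × 0.467 = 168°
tan(βl) = -0.213
For a shorted stub, Z_in = jZ_0·tan(βl)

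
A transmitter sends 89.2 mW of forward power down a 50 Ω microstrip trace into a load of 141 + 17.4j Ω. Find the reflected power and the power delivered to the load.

P_reflected ≈ 20.8 mW; P_delivered ≈ 68.4 mW

|Γ| = |(91 + j17.4)/(191 + j17.4)| = 0.483
|Γ|² = 0.233
P_refl = |Γ|²·P_inc = 20.8 mW, P_del = (1 − |Γ|²)·P_inc = 68.4 mW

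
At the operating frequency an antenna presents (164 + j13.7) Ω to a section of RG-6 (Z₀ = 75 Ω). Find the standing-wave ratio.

Γ = (Z_L − Z_0)/(Z_L + Z_0) = (89 + j13.7)/(239 + j13.7)
|Γ| = 90/239 = 0.376
VSWR = (1 + |Γ|)/(1 − |Γ|) = 1.38/0.624

VSWR ≈ 2.21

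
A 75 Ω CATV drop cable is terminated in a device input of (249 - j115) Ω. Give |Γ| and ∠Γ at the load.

Γ ≈ 0.607 ∠ -13.9°

Γ = (Z_L − Z_0)/(Z_L + Z_0) = (174 − j115)/(324 − j115)
|Γ| = 209/344 = 0.607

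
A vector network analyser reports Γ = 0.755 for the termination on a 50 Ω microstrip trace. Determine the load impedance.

Z_L ≈ 358 Ω

Z_L = Z_0·(1 + Γ)/(1 − Γ) = 50·(1.75)/(0.245)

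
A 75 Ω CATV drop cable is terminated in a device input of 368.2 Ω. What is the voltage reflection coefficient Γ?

Γ = 0.662

Γ = (Z_L − Z_0)/(Z_L + Z_0) = (368.2 − 75)/(368.2 + 75) = 293.2/443.2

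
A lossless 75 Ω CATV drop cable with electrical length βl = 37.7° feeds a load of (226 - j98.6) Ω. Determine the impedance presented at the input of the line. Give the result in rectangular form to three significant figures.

Z_in ≈ 38 − j64.1 Ω

tan(βl) = tan(37.7°) = 0.773
Z_in = Z_0·(Z_L + jZ_0·tanβl)/(Z_0 + jZ_L·tanβl)
     = 75·(226 − j40.6)/(151 + j175)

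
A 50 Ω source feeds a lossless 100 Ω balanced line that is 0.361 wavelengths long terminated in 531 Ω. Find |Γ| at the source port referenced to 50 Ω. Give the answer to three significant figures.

|Γ| ≈ 0.716

βl = 2π × 0.361 = 130°
tan(βl) = -1.19
Z_in = Z_0·(Z_L + jZ_0·tanβl)/(Z_0 + jZ_L·tanβl) = 31.3 + j78.9 Ω
Γ_s = (Z_in − Z_s)/(Z_in + Z_s) = (-18.7 + j78.9)/(81.3 + j78.9), |Γ_s| = 0.716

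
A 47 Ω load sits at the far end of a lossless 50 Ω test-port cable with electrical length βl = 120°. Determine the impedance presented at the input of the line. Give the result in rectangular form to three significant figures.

Z_in ≈ 51.5 − j2.76 Ω

tan(βl) = tan(120°) = -1.73
Z_in = Z_0·(Z_L + jZ_0·tanβl)/(Z_0 + jZ_L·tanβl)
     = 50·(47 − j86.6)/(50 − j81.4)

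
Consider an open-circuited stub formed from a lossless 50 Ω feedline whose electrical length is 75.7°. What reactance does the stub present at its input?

tan(βl) = 3.92
For an open-circuited stub, Z_in = −jZ_0·cot(βl) = −jZ_0/tan(βl)

X_in ≈ -12.7 Ω (capacitive)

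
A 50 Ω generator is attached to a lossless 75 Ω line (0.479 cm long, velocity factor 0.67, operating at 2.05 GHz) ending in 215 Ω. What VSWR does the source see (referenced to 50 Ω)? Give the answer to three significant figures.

VSWR ≈ 4.1

λ = v/f = 0.67·c / 2.05 GHz = 0.098 m
βl = 2π·l/λ = 2π × 0.0489 = 17.6°
tan(βl) = 0.317
Z_in = Z_0·(Z_L + jZ_0·tanβl)/(Z_0 + jZ_L·tanβl) = 130 − j94 Ω
Γ_s = (Z_in − Z_s)/(Z_in + Z_s) = (79.6 − j94)/(180 − j94), |Γ_s| = 0.608
VSWR = (1 + |Γ_s|)/(1 − |Γ_s|)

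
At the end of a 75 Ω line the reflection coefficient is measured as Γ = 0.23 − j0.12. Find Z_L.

Z_L = Z_0·(1 + Γ)/(1 − Γ) = 75·(1.23 − j0.12)/(0.77 + j0.12)

Z_L ≈ 115 − j29.6 Ω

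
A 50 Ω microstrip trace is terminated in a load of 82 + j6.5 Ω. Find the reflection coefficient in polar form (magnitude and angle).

Γ = (Z_L − Z_0)/(Z_L + Z_0) = (32 + j6.5)/(132 + j6.5)
|Γ| = 32.7/132 = 0.247

Γ ≈ 0.247 ∠ 8.66°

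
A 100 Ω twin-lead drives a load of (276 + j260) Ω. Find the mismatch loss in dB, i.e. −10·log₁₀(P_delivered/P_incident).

Γ = (176 + j260)/(376 + j260), |Γ| = 0.687
|Γ|² = 0.472, so P_del/P_inc = 1 − |Γ|² = 0.528
ML = −10·log₁₀(1 − |Γ|²)

mismatch loss ≈ 2.77 dB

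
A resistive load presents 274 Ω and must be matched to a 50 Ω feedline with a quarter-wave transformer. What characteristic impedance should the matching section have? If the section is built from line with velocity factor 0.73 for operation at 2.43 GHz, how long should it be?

Z_qwt = √(Z_0·R_L) = √(50 × 274) = √13700
λ = 0.73·c/f = 0.0901 m, so l = λ/4 = 0.0225 m

Z_qwt ≈ 117 Ω; length ≈ 2.25 cm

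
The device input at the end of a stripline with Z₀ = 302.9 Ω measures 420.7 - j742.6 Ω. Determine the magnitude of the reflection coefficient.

Γ = (Z_L − Z_0)/(Z_L + Z_0) = (117.8 − j742.6)/(723.6 − j742.6)
|Γ| = 752/1040

|Γ| ≈ 0.725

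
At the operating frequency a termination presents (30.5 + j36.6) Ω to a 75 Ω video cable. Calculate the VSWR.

Γ = (Z_L − Z_0)/(Z_L + Z_0) = (-44.5 + j36.6)/(105.5 + j36.6)
|Γ| = 57.6/112 = 0.516
VSWR = (1 + |Γ|)/(1 − |Γ|) = 1.52/0.484

VSWR ≈ 3.13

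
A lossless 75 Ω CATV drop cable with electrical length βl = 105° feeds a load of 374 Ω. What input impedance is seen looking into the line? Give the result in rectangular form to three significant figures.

Z_in ≈ 16.1 + j19.2 Ω

tan(βl) = tan(105°) = -3.73
Z_in = Z_0·(Z_L + jZ_0·tanβl)/(Z_0 + jZ_L·tanβl)
     = 75·(374 − j280)/(75 − j1400)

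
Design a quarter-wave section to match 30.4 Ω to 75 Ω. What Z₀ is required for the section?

Z_qwt = √(Z_0·R_L) = √(75 × 30.4) = √2280

Z_qwt ≈ 47.7 Ω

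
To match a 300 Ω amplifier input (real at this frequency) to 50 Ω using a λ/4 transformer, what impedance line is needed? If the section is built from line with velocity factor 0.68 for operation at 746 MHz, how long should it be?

Z_qwt ≈ 122 Ω; length ≈ 6.84 cm

Z_qwt = √(Z_0·R_L) = √(50 × 300) = √15000
λ = 0.68·c/f = 0.273 m, so l = λ/4 = 0.0684 m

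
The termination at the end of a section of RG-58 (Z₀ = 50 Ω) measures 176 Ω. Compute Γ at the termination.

Γ = (Z_L − Z_0)/(Z_L + Z_0) = (176 − 50)/(176 + 50) = 126/226

Γ = 0.558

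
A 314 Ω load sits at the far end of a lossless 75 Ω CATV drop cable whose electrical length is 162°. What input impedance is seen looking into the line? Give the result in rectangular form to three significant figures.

tan(βl) = tan(162°) = -0.325
Z_in = Z_0·(Z_L + jZ_0·tanβl)/(Z_0 + jZ_L·tanβl)
     = 75·(314 − j24.4)/(75 − j102)

Z_in ≈ 122 + j141 Ω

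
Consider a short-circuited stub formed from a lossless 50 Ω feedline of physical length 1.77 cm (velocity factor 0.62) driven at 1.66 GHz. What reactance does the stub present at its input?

X_in ≈ 76.6 Ω (inductive)

λ = v/f = 0.62·c / 1.66 GHz = 0.112 m
βl = 2π·l/λ = 2π × 0.158 = 56.9°
tan(βl) = 1.53
For a short-circuited stub, Z_in = jZ_0·tan(βl)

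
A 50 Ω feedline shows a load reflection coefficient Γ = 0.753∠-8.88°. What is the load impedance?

Z_L ≈ 274 − j147 Ω

Z_L = Z_0·(1 + Γ)/(1 − Γ) = 50·(1.74 − j0.116)/(0.256 + j0.116)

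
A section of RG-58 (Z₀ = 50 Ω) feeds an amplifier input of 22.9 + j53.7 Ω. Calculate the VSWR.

Γ = (Z_L − Z_0)/(Z_L + Z_0) = (-27.1 + j53.7)/(72.9 + j53.7)
|Γ| = 60.2/90.5 = 0.664
VSWR = (1 + |Γ|)/(1 − |Γ|) = 1.66/0.336

VSWR ≈ 4.96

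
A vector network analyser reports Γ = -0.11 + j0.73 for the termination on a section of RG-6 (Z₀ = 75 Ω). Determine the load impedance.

Z_L = Z_0·(1 + Γ)/(1 − Γ) = 75·(0.89 + j0.73)/(1.11 − j0.73)

Z_L ≈ 19.3 + j62 Ω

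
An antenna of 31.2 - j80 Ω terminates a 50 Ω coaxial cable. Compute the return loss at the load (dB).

RL ≈ 2.84 dB

Γ = (-18.8 − j80)/(81.2 − j80), |Γ| = 0.721
RL = −20·log₁₀|Γ| = −20·log₁₀(0.721)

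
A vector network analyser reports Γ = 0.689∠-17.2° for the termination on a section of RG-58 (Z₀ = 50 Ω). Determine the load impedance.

Z_L = Z_0·(1 + Γ)/(1 − Γ) = 50·(1.66 − j0.204)/(0.342 + j0.204)

Z_L ≈ 166 − j129 Ω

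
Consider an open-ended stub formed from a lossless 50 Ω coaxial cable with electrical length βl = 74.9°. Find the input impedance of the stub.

Z_in ≈ −j13.5 Ω

tan(βl) = 3.71
For an open-ended stub, Z_in = −jZ_0·cot(βl) = −jZ_0/tan(βl)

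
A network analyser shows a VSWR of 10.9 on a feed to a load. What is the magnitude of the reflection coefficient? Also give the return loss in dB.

|Γ| = (S − 1)/(S + 1) = (10.9 − 1)/(10.9 + 1) = 9.9/11.9
RL = −20·log₁₀|Γ| = −20·log₁₀(0.832)

|Γ| ≈ 0.832; return loss ≈ 1.6 dB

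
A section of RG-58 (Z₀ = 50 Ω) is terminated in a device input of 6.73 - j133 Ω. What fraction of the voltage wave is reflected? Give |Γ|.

|Γ| ≈ 0.967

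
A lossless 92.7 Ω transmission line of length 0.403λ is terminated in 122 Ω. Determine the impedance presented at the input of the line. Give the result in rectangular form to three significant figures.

βl = 2π × 0.403 = 145°
tan(βl) = tan(145°) = -0.698
Z_in = Z_0·(Z_L + jZ_0·tanβl)/(Z_0 + jZ_L·tanβl)
     = 92.7·(122 − j64.7)/(92.7 − j85.2)

Z_in ≈ 98.4 + j25.7 Ω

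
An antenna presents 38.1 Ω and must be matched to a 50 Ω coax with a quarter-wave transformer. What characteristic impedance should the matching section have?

Z_qwt = √(Z_0·R_L) = √(50 × 38.1) = √1905

Z_qwt ≈ 43.6 Ω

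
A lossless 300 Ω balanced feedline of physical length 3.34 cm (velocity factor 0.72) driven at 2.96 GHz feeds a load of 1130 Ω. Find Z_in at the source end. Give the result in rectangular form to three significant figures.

λ = v/f = 0.72·c / 2.96 GHz = 0.073 m
βl = 2π·l/λ = 2π × 0.458 = 165°
tan(βl) = tan(165°) = -0.272
Z_in = Z_0·(Z_L + jZ_0·tanβl)/(Z_0 + jZ_L·tanβl)
     = 300·(1130 − j81.7)/(300 − j308)

Z_in ≈ 592 + j525 Ω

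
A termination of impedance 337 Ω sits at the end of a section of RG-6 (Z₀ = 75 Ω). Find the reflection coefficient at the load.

Γ = 0.636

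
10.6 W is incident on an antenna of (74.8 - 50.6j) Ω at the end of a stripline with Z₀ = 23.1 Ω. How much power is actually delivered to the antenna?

P_delivered ≈ 6.03 W

|Γ| = |(51.7 − j50.6)/(97.9 − j50.6)| = 0.656
|Γ|² = 0.431
P_refl = |Γ|²·P_inc = 4.57 W, P_del = (1 − |Γ|²)·P_inc = 6.03 W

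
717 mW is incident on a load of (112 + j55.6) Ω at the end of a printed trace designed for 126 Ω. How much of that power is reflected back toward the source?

|Γ| = |(-14 + j55.6)/(238 + j55.6)| = 0.235
|Γ|² = 0.055
P_refl = |Γ|²·P_inc = 39.5 mW, P_del = (1 − |Γ|²)·P_inc = 678 mW

P_reflected ≈ 39.5 mW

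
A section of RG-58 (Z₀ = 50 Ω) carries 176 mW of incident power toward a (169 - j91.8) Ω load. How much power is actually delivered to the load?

P_delivered ≈ 105 mW

|Γ| = |(119 − j91.8)/(219 − j91.8)| = 0.633
|Γ|² = 0.401
P_refl = |Γ|²·P_inc = 70.5 mW, P_del = (1 − |Γ|²)·P_inc = 105 mW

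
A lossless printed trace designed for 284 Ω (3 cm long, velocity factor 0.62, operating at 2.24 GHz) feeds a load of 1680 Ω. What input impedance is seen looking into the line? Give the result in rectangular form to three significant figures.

λ = v/f = 0.62·c / 2.24 GHz = 0.083 m
βl = 2π·l/λ = 2π × 0.361 = 130°
tan(βl) = tan(130°) = -1.19
Z_in = Z_0·(Z_L + jZ_0·tanβl)/(Z_0 + jZ_L·tanβl)
     = 284·(1680 − j338)/(284 − j2000)

Z_in ≈ 80.3 + j227 Ω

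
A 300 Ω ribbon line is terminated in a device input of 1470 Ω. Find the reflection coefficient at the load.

Γ = (Z_L − Z_0)/(Z_L + Z_0) = (1470 − 300)/(1470 + 300) = 1170/1770

Γ = 0.661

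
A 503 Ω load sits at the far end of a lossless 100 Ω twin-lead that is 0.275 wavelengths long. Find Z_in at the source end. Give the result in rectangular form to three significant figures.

βl = 2π × 0.275 = 99°
tan(βl) = tan(99°) = -6.31
Z_in = Z_0·(Z_L + jZ_0·tanβl)/(Z_0 + jZ_L·tanβl)
     = 100·(503 − j631)/(100 − j3180)

Z_in ≈ 20.4 + j15.2 Ω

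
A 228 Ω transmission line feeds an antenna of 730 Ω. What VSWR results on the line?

Γ = (730 − 228)/(730 + 228) = 0.524
VSWR = (1 + 0.524)/(1 − 0.524)

VSWR ≈ 3.2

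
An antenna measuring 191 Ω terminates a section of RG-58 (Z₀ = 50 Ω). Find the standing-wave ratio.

VSWR ≈ 3.82

For a purely resistive load, VSWR = R_L/Z_0 or Z_0/R_L (whichever > 1) = 191/50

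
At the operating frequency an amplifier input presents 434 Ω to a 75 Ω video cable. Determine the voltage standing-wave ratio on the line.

VSWR ≈ 5.79

Γ = (434 − 75)/(434 + 75) = 0.705
VSWR = (1 + 0.705)/(1 − 0.705)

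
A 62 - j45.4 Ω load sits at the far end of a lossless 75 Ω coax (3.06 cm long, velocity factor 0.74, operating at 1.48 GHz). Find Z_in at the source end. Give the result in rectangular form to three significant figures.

Z_in ≈ 45 + j26.9 Ω

λ = v/f = 0.74·c / 1.48 GHz = 0.15 m
βl = 2π·l/λ = 2π × 0.204 = 73.4°
tan(βl) = tan(73.4°) = 3.36
Z_in = Z_0·(Z_L + jZ_0·tanβl)/(Z_0 + jZ_L·tanβl)
     = 75·(62 + j207)/(228 + j209)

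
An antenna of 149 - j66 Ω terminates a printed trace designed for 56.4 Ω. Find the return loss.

RL ≈ 5.56 dB

Γ = (92.6 − j66)/(205.4 − j66), |Γ| = 0.527
RL = −20·log₁₀|Γ| = −20·log₁₀(0.527)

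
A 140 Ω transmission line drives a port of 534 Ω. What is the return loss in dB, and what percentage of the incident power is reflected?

Γ = (534 − 140)/(534 + 140) = 0.585
RL = −20·log₁₀(0.585) = 4.66 dB
P_refl/P_inc = |Γ|² = 0.342

RL ≈ 4.66 dB; 34.2% of incident power reflected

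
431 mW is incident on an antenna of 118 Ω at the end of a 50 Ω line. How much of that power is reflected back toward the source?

P_reflected ≈ 70.6 mW

Γ = (118 − 50)/(118 + 50) = 0.405
|Γ|² = 0.164
P_refl = |Γ|²·P_inc = 70.6 mW, P_del = (1 − |Γ|²)·P_inc = 360 mW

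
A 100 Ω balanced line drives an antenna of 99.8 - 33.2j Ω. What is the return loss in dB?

RL ≈ 15.7 dB

Γ = (-0.2 − j33.2)/(199.8 − j33.2), |Γ| = 0.164
RL = −20·log₁₀|Γ| = −20·log₁₀(0.164)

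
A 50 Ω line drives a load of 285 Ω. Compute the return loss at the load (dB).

Γ = (285 − 50)/(285 + 50) = 0.701
RL = −20·log₁₀|Γ| = −20·log₁₀(0.701)

RL ≈ 3.08 dB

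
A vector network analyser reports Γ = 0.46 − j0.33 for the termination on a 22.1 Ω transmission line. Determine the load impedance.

Z_L = Z_0·(1 + Γ)/(1 − Γ) = 22.1·(1.46 − j0.33)/(0.54 + j0.33)

Z_L ≈ 37.5 − j36.4 Ω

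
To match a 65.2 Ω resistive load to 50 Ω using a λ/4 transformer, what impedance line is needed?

Z_qwt ≈ 57.1 Ω

Z_qwt = √(Z_0·R_L) = √(50 × 65.2) = √3260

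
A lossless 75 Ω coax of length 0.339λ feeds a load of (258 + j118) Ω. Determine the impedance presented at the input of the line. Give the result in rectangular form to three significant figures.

βl = 2π × 0.339 = 122°
tan(βl) = tan(122°) = -1.6
Z_in = Z_0·(Z_L + jZ_0·tanβl)/(Z_0 + jZ_L·tanβl)
     = 75·(258 − j1.84)/(264 − j412)

Z_in ≈ 21.5 + j33.2 Ω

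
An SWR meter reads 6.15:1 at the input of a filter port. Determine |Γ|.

|Γ| = (S − 1)/(S + 1) = (6.15 − 1)/(6.15 + 1) = 5.15/7.15

|Γ| ≈ 0.72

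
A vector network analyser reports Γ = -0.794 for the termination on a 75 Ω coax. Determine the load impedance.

Z_L ≈ 8.61 Ω

Z_L = Z_0·(1 + Γ)/(1 − Γ) = 75·(0.206)/(1.79)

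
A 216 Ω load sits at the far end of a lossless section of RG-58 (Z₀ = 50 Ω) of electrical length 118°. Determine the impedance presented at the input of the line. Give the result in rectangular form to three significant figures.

Z_in ≈ 14.6 + j24.8 Ω

tan(βl) = tan(118°) = -1.88
Z_in = Z_0·(Z_L + jZ_0·tanβl)/(Z_0 + jZ_L·tanβl)
     = 50·(216 − j94)/(50 − j406)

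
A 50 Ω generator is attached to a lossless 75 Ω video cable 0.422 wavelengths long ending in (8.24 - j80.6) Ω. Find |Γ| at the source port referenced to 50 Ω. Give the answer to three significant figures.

|Γ| ≈ 0.932

βl = 2π × 0.422 = 152°
tan(βl) = -0.534
Z_in = Z_0·(Z_L + jZ_0·tanβl)/(Z_0 + jZ_L·tanβl) = 57.1 − j275 Ω
Γ_s = (Z_in − Z_s)/(Z_in + Z_s) = (7.07 − j275)/(107 − j275), |Γ_s| = 0.932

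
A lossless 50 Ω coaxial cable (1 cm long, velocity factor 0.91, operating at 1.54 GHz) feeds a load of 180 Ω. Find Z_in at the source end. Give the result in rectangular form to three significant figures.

λ = v/f = 0.91·c / 1.54 GHz = 0.177 m
βl = 2π·l/λ = 2π × 0.0564 = 20.3°
tan(βl) = tan(20.3°) = 0.37
Z_in = Z_0·(Z_L + jZ_0·tanβl)/(Z_0 + jZ_L·tanβl)
     = 50·(180 + j18.5)/(50 + j66.6)

Z_in ≈ 73.8 − j79.8 Ω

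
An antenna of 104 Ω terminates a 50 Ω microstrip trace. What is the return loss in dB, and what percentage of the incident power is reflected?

Γ = (104 − 50)/(104 + 50) = 0.351
RL = −20·log₁₀(0.351) = 9.1 dB
P_refl/P_inc = |Γ|² = 0.123

RL ≈ 9.1 dB; 12.3% of incident power reflected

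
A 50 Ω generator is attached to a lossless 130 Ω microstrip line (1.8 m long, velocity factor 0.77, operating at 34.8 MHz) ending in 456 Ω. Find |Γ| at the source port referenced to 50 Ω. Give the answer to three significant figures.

|Γ| ≈ 0.226

λ = v/f = 0.77·c / 34.8 MHz = 6.64 m
βl = 2π·l/λ = 2π × 0.271 = 97.6°
tan(βl) = -7.47
Z_in = Z_0·(Z_L + jZ_0·tanβl)/(Z_0 + jZ_L·tanβl) = 37.7 + j16 Ω
Γ_s = (Z_in − Z_s)/(Z_in + Z_s) = (-12.3 + j16)/(87.7 + j16), |Γ_s| = 0.226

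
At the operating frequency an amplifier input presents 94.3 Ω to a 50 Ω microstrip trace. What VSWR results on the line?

VSWR ≈ 1.89

For a purely resistive load, VSWR = R_L/Z_0 or Z_0/R_L (whichever > 1) = 94.3/50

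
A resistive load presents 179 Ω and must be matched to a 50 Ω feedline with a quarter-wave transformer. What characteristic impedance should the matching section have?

Z_qwt ≈ 94.6 Ω

Z_qwt = √(Z_0·R_L) = √(50 × 179) = √8950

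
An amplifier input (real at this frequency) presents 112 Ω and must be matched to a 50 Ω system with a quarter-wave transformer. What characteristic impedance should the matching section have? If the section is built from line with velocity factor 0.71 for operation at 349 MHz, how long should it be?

Z_qwt ≈ 74.8 Ω; length ≈ 15.3 cm

Z_qwt = √(Z_0·R_L) = √(50 × 112) = √5600
λ = 0.71·c/f = 0.61 m, so l = λ/4 = 0.153 m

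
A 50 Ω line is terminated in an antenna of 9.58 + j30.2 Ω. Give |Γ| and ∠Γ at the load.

Γ ≈ 0.755 ∠ 116°

Γ = (Z_L − Z_0)/(Z_L + Z_0) = (-40.42 + j30.2)/(59.58 + j30.2)
|Γ| = 50.5/66.8 = 0.755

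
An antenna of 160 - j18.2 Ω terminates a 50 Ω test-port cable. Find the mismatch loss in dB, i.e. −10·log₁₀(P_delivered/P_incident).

Γ = (110 − j18.2)/(210 − j18.2), |Γ| = 0.529
|Γ|² = 0.28, so P_del/P_inc = 1 − |Γ|² = 0.72
ML = −10·log₁₀(1 − |Γ|²)

mismatch loss ≈ 1.43 dB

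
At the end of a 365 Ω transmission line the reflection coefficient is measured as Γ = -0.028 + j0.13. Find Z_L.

Z_L ≈ 334 + j88.4 Ω

Z_L = Z_0·(1 + Γ)/(1 − Γ) = 365·(0.972 + j0.13)/(1.03 − j0.13)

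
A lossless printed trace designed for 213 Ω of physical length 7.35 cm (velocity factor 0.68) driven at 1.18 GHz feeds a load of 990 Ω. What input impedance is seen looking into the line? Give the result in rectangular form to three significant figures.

λ = v/f = 0.68·c / 1.18 GHz = 0.173 m
βl = 2π·l/λ = 2π × 0.425 = 153°
tan(βl) = tan(153°) = -0.508
Z_in = Z_0·(Z_L + jZ_0·tanβl)/(Z_0 + jZ_L·tanβl)
     = 213·(990 − j108)/(213 − j503)

Z_in ≈ 189 + j339 Ω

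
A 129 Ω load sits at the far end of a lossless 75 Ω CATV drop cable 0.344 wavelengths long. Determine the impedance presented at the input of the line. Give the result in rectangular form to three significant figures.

Z_in ≈ 54.9 + j28.9 Ω

βl = 2π × 0.344 = 124°
tan(βl) = tan(124°) = -1.49
Z_in = Z_0·(Z_L + jZ_0·tanβl)/(Z_0 + jZ_L·tanβl)
     = 75·(129 − j112)/(75 − j192)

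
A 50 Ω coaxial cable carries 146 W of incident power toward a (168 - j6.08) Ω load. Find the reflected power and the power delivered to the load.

|Γ| = |(118 − j6.08)/(218 − j6.08)| = 0.542
|Γ|² = 0.294
P_refl = |Γ|²·P_inc = 42.9 W, P_del = (1 − |Γ|²)·P_inc = 103 W

P_reflected ≈ 42.9 W; P_delivered ≈ 103 W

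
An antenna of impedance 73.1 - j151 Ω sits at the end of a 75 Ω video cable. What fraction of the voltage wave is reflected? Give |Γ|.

|Γ| ≈ 0.714

Γ = (Z_L − Z_0)/(Z_L + Z_0) = (-1.9 − j151)/(148.1 − j151)
|Γ| = 151/212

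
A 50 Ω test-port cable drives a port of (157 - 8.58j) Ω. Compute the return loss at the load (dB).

RL ≈ 5.71 dB

Γ = (107 − j8.58)/(207 − j8.58), |Γ| = 0.518
RL = −20·log₁₀|Γ| = −20·log₁₀(0.518)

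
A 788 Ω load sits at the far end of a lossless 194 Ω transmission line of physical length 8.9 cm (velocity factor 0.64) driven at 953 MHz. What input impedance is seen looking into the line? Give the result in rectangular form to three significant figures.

λ = v/f = 0.64·c / 953 MHz = 0.201 m
βl = 2π·l/λ = 2π × 0.442 = 159°
tan(βl) = tan(159°) = -0.383
Z_in = Z_0·(Z_L + jZ_0·tanβl)/(Z_0 + jZ_L·tanβl)
     = 194·(788 − j74.3)/(194 − j302)

Z_in ≈ 264 + j337 Ω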